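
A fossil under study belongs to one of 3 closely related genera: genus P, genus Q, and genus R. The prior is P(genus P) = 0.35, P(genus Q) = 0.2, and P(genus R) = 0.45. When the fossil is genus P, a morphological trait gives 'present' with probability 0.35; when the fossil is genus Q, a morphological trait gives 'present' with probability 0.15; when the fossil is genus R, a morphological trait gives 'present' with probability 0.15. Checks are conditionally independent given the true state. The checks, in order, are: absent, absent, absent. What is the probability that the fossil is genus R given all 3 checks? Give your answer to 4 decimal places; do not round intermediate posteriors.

0.5580

Each posterior becomes the prior for the next update.
After 'absent': normaliser = 0.65·0.3500 + 0.85·0.2000 + 0.85·0.4500; P(genus P) ≈ 0.2917, P(genus Q) ≈ 0.2179, P(genus R) ≈ 0.4904
After 'absent': normaliser = 0.65·0.2917 + 0.85·0.2179 + 0.85·0.4904; P(genus P) ≈ 0.2395, P(genus Q) ≈ 0.2340, P(genus R) ≈ 0.5265
After 'absent': normaliser = 0.65·0.2395 + 0.85·0.2340 + 0.85·0.5265; P(genus P) ≈ 0.1941, P(genus Q) ≈ 0.2480, P(genus R) ≈ 0.5580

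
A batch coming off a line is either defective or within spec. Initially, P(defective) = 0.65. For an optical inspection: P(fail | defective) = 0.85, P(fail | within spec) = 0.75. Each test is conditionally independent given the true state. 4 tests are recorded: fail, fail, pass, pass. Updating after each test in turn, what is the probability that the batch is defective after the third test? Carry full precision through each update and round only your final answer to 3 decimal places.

0.589

Apply Bayes' rule sequentially, carrying P(defective) forward.
After 'fail': P(defective) = 0.85·0.6500 / (0.85·0.6500 + 0.75·0.3500) ≈ 0.6779
After 'fail': P(defective) = 0.85·0.6779 / (0.85·0.6779 + 0.75·0.3221) ≈ 0.7046
After 'pass': P(defective) = 0.15·0.7046 / (0.15·0.7046 + 0.25·0.2954) ≈ 0.5887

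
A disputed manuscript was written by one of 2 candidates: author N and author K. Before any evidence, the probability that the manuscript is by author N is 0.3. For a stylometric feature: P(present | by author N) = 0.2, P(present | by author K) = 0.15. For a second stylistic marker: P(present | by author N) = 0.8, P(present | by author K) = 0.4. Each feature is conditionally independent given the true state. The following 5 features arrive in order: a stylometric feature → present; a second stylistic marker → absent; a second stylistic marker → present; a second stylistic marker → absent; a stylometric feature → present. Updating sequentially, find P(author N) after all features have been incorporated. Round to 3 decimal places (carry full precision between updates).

0.145

Each posterior becomes the prior for the next update.
After a stylometric feature='present': P(author N) = 0.2·0.3000 / (0.2·0.3000 + 0.15·0.7000) ≈ 0.3636
After a second stylistic marker='absent': P(author N) = 0.2·0.3636 / (0.2·0.3636 + 0.6·0.6364) ≈ 0.1600
After a second stylistic marker='present': P(author N) = 0.8·0.1600 / (0.8·0.1600 + 0.4·0.8400) ≈ 0.2759
After a second stylistic marker='absent': P(author N) = 0.2·0.2759 / (0.2·0.2759 + 0.6·0.7241) ≈ 0.1127
After a stylometric feature='present': P(author N) = 0.2·0.1127 / (0.2·0.1127 + 0.15·0.8873) ≈ 0.1448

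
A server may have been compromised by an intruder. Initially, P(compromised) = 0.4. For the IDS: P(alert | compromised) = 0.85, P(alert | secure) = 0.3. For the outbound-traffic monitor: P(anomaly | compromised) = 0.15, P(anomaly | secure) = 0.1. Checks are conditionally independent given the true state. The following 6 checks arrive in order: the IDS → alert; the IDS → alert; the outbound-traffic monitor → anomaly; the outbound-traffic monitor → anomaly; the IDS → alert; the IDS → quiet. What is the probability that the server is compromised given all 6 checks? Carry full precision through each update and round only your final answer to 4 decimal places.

0.8797

Each posterior becomes the prior for the next update.
After the IDS='alert': P(compromised) = 0.85·0.4000 / (0.85·0.4000 + 0.3·0.6000) ≈ 0.6538
After the IDS='alert': P(compromised) = 0.85·0.6538 / (0.85·0.6538 + 0.3·0.3462) ≈ 0.8426
After the outbound-traffic monitor='anomaly': P(compromised) = 0.15·0.8426 / (0.15·0.8426 + 0.1·0.1574) ≈ 0.8892
After the outbound-traffic monitor='anomaly': P(compromised) = 0.15·0.8892 / (0.15·0.8892 + 0.1·0.1108) ≈ 0.9233
After the IDS='alert': P(compromised) = 0.85·0.9233 / (0.85·0.9233 + 0.3·0.0767) ≈ 0.9715
After the IDS='quiet': P(compromised) = 0.15·0.9715 / (0.15·0.9715 + 0.7·0.0285) ≈ 0.8797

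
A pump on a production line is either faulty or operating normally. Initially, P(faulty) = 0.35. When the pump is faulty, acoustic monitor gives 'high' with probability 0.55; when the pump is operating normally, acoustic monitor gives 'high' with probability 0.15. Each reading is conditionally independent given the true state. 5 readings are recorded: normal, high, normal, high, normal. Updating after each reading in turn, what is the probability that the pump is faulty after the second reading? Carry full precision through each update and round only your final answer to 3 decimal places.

Apply Bayes' rule sequentially, carrying P(faulty) forward.
After 'normal': P(faulty) = 0.45·0.3500 / (0.45·0.3500 + 0.85·0.6500) ≈ 0.2218
After 'high': P(faulty) = 0.55·0.2218 / (0.55·0.2218 + 0.15·0.7782) ≈ 0.5111

0.511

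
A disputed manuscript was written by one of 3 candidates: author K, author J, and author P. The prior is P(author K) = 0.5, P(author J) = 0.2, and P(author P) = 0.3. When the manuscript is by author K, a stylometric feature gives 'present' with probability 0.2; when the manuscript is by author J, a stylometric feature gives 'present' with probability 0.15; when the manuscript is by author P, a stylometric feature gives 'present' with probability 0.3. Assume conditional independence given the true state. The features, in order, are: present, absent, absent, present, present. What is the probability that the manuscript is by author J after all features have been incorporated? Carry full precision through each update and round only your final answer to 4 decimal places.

0.0695

After 'present': normaliser = 0.2·0.5000 + 0.15·0.2000 + 0.3·0.3000; P(author K) ≈ 0.4545, P(author J) ≈ 0.1364, P(author P) ≈ 0.4091
After 'absent': normaliser = 0.8·0.4545 + 0.85·0.1364 + 0.7·0.4091; P(author K) ≈ 0.4748, P(author J) ≈ 0.1513, P(author P) ≈ 0.3739
After 'absent': normaliser = 0.8·0.4748 + 0.85·0.1513 + 0.7·0.3739; P(author K) ≈ 0.4932, P(author J) ≈ 0.1670, P(author P) ≈ 0.3398
After 'present': normaliser = 0.2·0.4932 + 0.15·0.1670 + 0.3·0.3398; P(author K) ≈ 0.4371, P(author J) ≈ 0.1110, P(author P) ≈ 0.4518
After 'present': normaliser = 0.2·0.4371 + 0.15·0.1110 + 0.3·0.4518; P(author K) ≈ 0.3648, P(author J) ≈ 0.0695, P(author P) ≈ 0.5657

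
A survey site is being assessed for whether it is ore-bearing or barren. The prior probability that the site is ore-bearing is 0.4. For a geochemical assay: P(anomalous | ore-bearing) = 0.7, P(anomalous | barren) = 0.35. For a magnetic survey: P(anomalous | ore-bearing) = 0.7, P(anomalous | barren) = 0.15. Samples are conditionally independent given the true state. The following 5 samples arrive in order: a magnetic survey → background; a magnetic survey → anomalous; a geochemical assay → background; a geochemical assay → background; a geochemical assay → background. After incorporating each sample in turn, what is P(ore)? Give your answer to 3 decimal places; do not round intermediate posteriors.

After a magnetic survey='background': P(ore) = 0.3·0.4000 / (0.3·0.4000 + 0.85·0.6000) ≈ 0.1905
After a magnetic survey='anomalous': P(ore) = 0.7·0.1905 / (0.7·0.1905 + 0.15·0.8095) ≈ 0.5234
After a geochemical assay='background': P(ore) = 0.3·0.5234 / (0.3·0.5234 + 0.65·0.4766) ≈ 0.3363
After a geochemical assay='background': P(ore) = 0.3·0.3363 / (0.3·0.3363 + 0.65·0.6637) ≈ 0.1896
After a geochemical assay='background': P(ore) = 0.3·0.1896 / (0.3·0.1896 + 0.65·0.8104) ≈ 0.0974

0.097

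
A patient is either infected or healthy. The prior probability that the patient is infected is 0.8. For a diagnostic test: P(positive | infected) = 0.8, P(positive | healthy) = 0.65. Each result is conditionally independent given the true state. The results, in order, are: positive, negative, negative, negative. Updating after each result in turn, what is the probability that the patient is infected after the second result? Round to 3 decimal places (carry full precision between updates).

After 'positive': P(infected) = 0.8·0.8000 / (0.8·0.8000 + 0.65·0.2000) ≈ 0.8312
After 'negative': P(infected) = 0.2·0.8312 / (0.2·0.8312 + 0.35·0.1688) ≈ 0.7378

0.738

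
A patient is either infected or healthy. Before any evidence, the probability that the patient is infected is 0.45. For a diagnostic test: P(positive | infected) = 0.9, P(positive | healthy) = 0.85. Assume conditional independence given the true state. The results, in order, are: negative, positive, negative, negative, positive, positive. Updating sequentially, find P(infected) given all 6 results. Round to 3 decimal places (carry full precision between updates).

After 'negative': P(infected) = 0.1·0.4500 / (0.1·0.4500 + 0.15·0.5500) ≈ 0.3529
After 'positive': P(infected) = 0.9·0.3529 / (0.9·0.3529 + 0.85·0.6471) ≈ 0.3661
After 'negative': P(infected) = 0.1·0.3661 / (0.1·0.3661 + 0.15·0.6339) ≈ 0.2780
After 'negative': P(infected) = 0.1·0.2780 / (0.1·0.2780 + 0.15·0.7220) ≈ 0.2043
After 'positive': P(infected) = 0.9·0.2043 / (0.9·0.2043 + 0.85·0.7957) ≈ 0.2137
After 'positive': P(infected) = 0.9·0.2137 / (0.9·0.2137 + 0.85·0.7863) ≈ 0.2235

0.223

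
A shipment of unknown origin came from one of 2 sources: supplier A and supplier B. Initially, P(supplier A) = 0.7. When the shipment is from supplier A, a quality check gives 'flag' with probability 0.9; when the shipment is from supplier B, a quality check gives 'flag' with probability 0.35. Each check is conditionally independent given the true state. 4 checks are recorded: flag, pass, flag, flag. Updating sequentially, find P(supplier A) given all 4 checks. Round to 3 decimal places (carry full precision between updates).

After 'flag': P(supplier A) = 0.9·0.7000 / (0.9·0.7000 + 0.35·0.3000) ≈ 0.8571
After 'pass': P(supplier A) = 0.1·0.8571 / (0.1·0.8571 + 0.65·0.1429) ≈ 0.4800
After 'flag': P(supplier A) = 0.9·0.4800 / (0.9·0.4800 + 0.35·0.5200) ≈ 0.7036
After 'flag': P(supplier A) = 0.9·0.7036 / (0.9·0.7036 + 0.35·0.2964) ≈ 0.8592

0.859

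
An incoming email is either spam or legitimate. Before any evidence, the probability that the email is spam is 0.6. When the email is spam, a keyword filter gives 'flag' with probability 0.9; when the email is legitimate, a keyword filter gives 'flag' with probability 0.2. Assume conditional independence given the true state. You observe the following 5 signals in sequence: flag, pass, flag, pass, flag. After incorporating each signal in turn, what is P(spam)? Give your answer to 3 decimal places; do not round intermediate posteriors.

0.681

Apply Bayes' rule sequentially, carrying P(spam) forward.
After 'flag': P(spam) = 0.9·0.6000 / (0.9·0.6000 + 0.2·0.4000) ≈ 0.8710
After 'pass': P(spam) = 0.1·0.8710 / (0.1·0.8710 + 0.8·0.1290) ≈ 0.4576
After 'flag': P(spam) = 0.9·0.4576 / (0.9·0.4576 + 0.2·0.5424) ≈ 0.7915
After 'pass': P(spam) = 0.1·0.7915 / (0.1·0.7915 + 0.8·0.2085) ≈ 0.3219
After 'flag': P(spam) = 0.9·0.3219 / (0.9·0.3219 + 0.2·0.6781) ≈ 0.6811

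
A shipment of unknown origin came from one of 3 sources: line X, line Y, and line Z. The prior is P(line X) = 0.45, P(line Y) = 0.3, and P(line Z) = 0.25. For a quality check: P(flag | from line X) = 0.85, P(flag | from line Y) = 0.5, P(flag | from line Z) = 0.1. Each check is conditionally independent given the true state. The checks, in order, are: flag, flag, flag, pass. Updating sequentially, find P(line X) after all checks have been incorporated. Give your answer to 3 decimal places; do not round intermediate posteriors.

0.686

Apply Bayes' rule sequentially, carrying P(line X) forward.
After 'flag': normaliser = 0.85·0.4500 + 0.5·0.3000 + 0.1·0.2500; P(line X) ≈ 0.6861, P(line Y) ≈ 0.2691, P(line Z) ≈ 0.0448
After 'flag': normaliser = 0.85·0.6861 + 0.5·0.2691 + 0.1·0.0448; P(line X) ≈ 0.8075, P(line Y) ≈ 0.1863, P(line Z) ≈ 0.0062
After 'flag': normaliser = 0.85·0.8075 + 0.5·0.1863 + 0.1·0.0062; P(line X) ≈ 0.8798, P(line Y) ≈ 0.1194, P(line Z) ≈ 0.0008
After 'pass': normaliser = 0.15·0.8798 + 0.5·0.1194 + 0.9·0.0008; P(line X) ≈ 0.6860, P(line Y) ≈ 0.3103, P(line Z) ≈ 0.0037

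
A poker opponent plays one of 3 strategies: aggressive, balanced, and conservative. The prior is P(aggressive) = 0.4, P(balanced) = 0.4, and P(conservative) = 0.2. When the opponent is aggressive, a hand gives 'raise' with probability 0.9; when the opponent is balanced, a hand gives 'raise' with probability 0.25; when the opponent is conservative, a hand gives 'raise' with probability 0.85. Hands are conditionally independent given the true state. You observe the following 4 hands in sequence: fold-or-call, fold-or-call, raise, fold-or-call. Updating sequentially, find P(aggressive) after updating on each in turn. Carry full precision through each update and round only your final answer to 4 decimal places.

After 'fold-or-call': normaliser = 0.1·0.4000 + 0.75·0.4000 + 0.15·0.2000; P(aggressive) ≈ 0.1081, P(balanced) ≈ 0.8108, P(conservative) ≈ 0.0811
After 'fold-or-call': normaliser = 0.1·0.1081 + 0.75·0.8108 + 0.15·0.0811; P(aggressive) ≈ 0.0171, P(balanced) ≈ 0.9636, P(conservative) ≈ 0.0193
After 'raise': normaliser = 0.9·0.0171 + 0.25·0.9636 + 0.85·0.0193; P(aggressive) ≈ 0.0565, P(balanced) ≈ 0.8834, P(conservative) ≈ 0.0601
After 'fold-or-call': normaliser = 0.1·0.0565 + 0.75·0.8834 + 0.15·0.0601; P(aggressive) ≈ 0.0083, P(balanced) ≈ 0.9783, P(conservative) ≈ 0.0133

0.0083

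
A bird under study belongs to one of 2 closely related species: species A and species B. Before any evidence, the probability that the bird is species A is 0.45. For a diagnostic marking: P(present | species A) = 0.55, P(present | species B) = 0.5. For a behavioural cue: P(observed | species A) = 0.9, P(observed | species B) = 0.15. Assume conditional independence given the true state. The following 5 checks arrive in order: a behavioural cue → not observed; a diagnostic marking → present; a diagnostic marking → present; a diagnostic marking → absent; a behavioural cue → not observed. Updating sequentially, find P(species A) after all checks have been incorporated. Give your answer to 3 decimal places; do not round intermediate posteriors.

0.012

After a behavioural cue='not observed': P(species A) = 0.1·0.4500 / (0.1·0.4500 + 0.85·0.5500) ≈ 0.0878
After a diagnostic marking='present': P(species A) = 0.55·0.0878 / (0.55·0.0878 + 0.5·0.9122) ≈ 0.0957
After a diagnostic marking='present': P(species A) = 0.55·0.0957 / (0.55·0.0957 + 0.5·0.9043) ≈ 0.1043
After a diagnostic marking='absent': P(species A) = 0.45·0.1043 / (0.45·0.1043 + 0.5·0.8957) ≈ 0.0949
After a behavioural cue='not observed': P(species A) = 0.1·0.0949 / (0.1·0.0949 + 0.85·0.9051) ≈ 0.0122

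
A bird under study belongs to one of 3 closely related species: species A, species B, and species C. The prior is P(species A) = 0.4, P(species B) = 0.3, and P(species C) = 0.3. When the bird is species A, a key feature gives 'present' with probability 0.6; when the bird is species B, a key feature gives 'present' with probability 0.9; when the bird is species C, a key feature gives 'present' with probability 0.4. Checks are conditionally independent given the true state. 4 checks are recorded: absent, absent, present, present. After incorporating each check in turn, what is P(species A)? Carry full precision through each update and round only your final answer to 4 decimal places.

After 'absent': normaliser = 0.4·0.4000 + 0.1·0.3000 + 0.6·0.3000; P(species A) ≈ 0.4324, P(species B) ≈ 0.0811, P(species C) ≈ 0.4865
After 'absent': normaliser = 0.4·0.4324 + 0.1·0.0811 + 0.6·0.4865; P(species A) ≈ 0.3657, P(species B) ≈ 0.0171, P(species C) ≈ 0.6171
After 'present': normaliser = 0.6·0.3657 + 0.9·0.0171 + 0.4·0.6171; P(species A) ≈ 0.4555, P(species B) ≈ 0.0320, P(species C) ≈ 0.5125
After 'present': normaliser = 0.6·0.4555 + 0.9·0.0320 + 0.4·0.5125; P(species A) ≈ 0.5389, P(species B) ≈ 0.0568, P(species C) ≈ 0.4042

0.5389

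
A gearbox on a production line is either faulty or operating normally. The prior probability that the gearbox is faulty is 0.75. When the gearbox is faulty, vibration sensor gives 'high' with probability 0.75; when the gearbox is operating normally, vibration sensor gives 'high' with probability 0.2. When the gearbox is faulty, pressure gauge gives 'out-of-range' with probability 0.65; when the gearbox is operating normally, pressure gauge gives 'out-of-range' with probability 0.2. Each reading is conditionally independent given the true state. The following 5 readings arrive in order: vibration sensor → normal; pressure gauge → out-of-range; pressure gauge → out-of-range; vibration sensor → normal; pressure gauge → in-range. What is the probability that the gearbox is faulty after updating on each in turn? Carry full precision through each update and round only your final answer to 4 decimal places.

0.5752

After vibration sensor='normal': P(faulty) = 0.25·0.7500 / (0.25·0.7500 + 0.8·0.2500) ≈ 0.4839
After pressure gauge='out-of-range': P(faulty) = 0.65·0.4839 / (0.65·0.4839 + 0.2·0.5161) ≈ 0.7529
After pressure gauge='out-of-range': P(faulty) = 0.65·0.7529 / (0.65·0.7529 + 0.2·0.2471) ≈ 0.9083
After vibration sensor='normal': P(faulty) = 0.25·0.9083 / (0.25·0.9083 + 0.8·0.0917) ≈ 0.7558
After pressure gauge='in-range': P(faulty) = 0.35·0.7558 / (0.35·0.7558 + 0.8·0.2442) ≈ 0.5752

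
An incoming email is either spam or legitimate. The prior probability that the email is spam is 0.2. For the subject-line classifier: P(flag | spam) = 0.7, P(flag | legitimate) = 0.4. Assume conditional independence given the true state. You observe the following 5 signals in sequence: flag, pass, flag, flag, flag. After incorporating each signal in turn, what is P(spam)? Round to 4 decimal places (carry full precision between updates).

0.5397

After 'flag': P(spam) = 0.7·0.2000 / (0.7·0.2000 + 0.4·0.8000) ≈ 0.3043
After 'pass': P(spam) = 0.3·0.3043 / (0.3·0.3043 + 0.6·0.6957) ≈ 0.1795
After 'flag': P(spam) = 0.7·0.1795 / (0.7·0.1795 + 0.4·0.8205) ≈ 0.2768
After 'flag': P(spam) = 0.7·0.2768 / (0.7·0.2768 + 0.4·0.7232) ≈ 0.4012
After 'flag': P(spam) = 0.7·0.4012 / (0.7·0.4012 + 0.4·0.5988) ≈ 0.5397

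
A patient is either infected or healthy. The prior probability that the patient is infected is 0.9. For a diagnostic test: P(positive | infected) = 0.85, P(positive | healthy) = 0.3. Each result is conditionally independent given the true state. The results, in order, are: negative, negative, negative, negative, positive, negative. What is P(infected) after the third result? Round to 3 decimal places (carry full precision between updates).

0.081

After 'negative': P(infected) = 0.15·0.9000 / (0.15·0.9000 + 0.7·0.1000) ≈ 0.6585
After 'negative': P(infected) = 0.15·0.6585 / (0.15·0.6585 + 0.7·0.3415) ≈ 0.2924
After 'negative': P(infected) = 0.15·0.2924 / (0.15·0.2924 + 0.7·0.7076) ≈ 0.0814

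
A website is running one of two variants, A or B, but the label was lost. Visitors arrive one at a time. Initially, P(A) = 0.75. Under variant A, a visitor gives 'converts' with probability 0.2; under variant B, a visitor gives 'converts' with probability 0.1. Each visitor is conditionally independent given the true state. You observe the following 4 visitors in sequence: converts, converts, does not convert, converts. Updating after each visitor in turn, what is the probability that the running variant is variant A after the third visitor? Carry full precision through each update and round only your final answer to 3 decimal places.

After 'converts': P(A) = 0.2·0.7500 / (0.2·0.7500 + 0.1·0.2500) ≈ 0.8571
After 'converts': P(A) = 0.2·0.8571 / (0.2·0.8571 + 0.1·0.1429) ≈ 0.9231
After 'does not convert': P(A) = 0.8·0.9231 / (0.8·0.9231 + 0.9·0.0769) ≈ 0.9143

0.914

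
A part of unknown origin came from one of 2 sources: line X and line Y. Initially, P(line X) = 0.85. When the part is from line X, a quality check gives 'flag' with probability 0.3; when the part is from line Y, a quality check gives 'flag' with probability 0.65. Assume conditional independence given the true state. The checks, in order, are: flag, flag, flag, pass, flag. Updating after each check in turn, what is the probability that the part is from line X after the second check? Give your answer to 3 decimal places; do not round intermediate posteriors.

Apply Bayes' rule sequentially, carrying P(line X) forward.
After 'flag': P(line X) = 0.3·0.8500 / (0.3·0.8500 + 0.65·0.1500) ≈ 0.7234
After 'flag': P(line X) = 0.3·0.7234 / (0.3·0.7234 + 0.65·0.2766) ≈ 0.5469

0.547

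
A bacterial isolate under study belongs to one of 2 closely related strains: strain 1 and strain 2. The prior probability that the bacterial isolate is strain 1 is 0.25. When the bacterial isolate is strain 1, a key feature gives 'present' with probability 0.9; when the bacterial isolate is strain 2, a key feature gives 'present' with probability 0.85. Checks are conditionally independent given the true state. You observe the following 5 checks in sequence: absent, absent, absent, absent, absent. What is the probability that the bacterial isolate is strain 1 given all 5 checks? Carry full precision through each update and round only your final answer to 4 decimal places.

After 'absent': P(strain 1) = 0.1·0.2500 / (0.1·0.2500 + 0.15·0.7500) ≈ 0.1818
After 'absent': P(strain 1) = 0.1·0.1818 / (0.1·0.1818 + 0.15·0.8182) ≈ 0.1290
After 'absent': P(strain 1) = 0.1·0.1290 / (0.1·0.1290 + 0.15·0.8710) ≈ 0.0899
After 'absent': P(strain 1) = 0.1·0.0899 / (0.1·0.0899 + 0.15·0.9101) ≈ 0.0618
After 'absent': P(strain 1) = 0.1·0.0618 / (0.1·0.0618 + 0.15·0.9382) ≈ 0.0420

0.0420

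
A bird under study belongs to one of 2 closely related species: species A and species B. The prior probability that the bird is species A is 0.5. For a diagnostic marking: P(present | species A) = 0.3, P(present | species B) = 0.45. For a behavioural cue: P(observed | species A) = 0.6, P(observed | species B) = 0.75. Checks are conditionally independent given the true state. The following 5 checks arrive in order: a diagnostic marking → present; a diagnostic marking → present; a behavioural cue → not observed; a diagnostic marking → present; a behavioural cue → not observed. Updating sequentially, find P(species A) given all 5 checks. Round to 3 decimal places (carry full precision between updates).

Apply Bayes' rule sequentially, carrying P(species A) forward.
After a diagnostic marking='present': P(species A) = 0.3·0.5000 / (0.3·0.5000 + 0.45·0.5000) ≈ 0.4000
After a diagnostic marking='present': P(species A) = 0.3·0.4000 / (0.3·0.4000 + 0.45·0.6000) ≈ 0.3077
After a behavioural cue='not observed': P(species A) = 0.4·0.3077 / (0.4·0.3077 + 0.25·0.6923) ≈ 0.4156
After a diagnostic marking='present': P(species A) = 0.3·0.4156 / (0.3·0.4156 + 0.45·0.5844) ≈ 0.3216
After a behavioural cue='not observed': P(species A) = 0.4·0.3216 / (0.4·0.3216 + 0.25·0.6784) ≈ 0.4313

0.431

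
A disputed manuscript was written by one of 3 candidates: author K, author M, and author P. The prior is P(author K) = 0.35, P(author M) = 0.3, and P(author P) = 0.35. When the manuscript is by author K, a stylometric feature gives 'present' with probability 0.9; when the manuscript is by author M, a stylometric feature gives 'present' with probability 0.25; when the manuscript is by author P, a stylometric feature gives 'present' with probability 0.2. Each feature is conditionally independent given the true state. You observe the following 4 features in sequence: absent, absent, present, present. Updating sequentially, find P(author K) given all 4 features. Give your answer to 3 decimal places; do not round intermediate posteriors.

0.127

After 'absent': normaliser = 0.1·0.3500 + 0.75·0.3000 + 0.8·0.3500; P(author K) ≈ 0.0648, P(author M) ≈ 0.4167, P(author P) ≈ 0.5185
After 'absent': normaliser = 0.1·0.0648 + 0.75·0.4167 + 0.8·0.5185; P(author K) ≈ 0.0088, P(author M) ≈ 0.4259, P(author P) ≈ 0.5653
After 'present': normaliser = 0.9·0.0088 + 0.25·0.4259 + 0.2·0.5653; P(author K) ≈ 0.0349, P(author M) ≈ 0.4680, P(author P) ≈ 0.4970
After 'present': normaliser = 0.9·0.0349 + 0.25·0.4680 + 0.2·0.4970; P(author K) ≈ 0.1269, P(author M) ≈ 0.4721, P(author P) ≈ 0.4010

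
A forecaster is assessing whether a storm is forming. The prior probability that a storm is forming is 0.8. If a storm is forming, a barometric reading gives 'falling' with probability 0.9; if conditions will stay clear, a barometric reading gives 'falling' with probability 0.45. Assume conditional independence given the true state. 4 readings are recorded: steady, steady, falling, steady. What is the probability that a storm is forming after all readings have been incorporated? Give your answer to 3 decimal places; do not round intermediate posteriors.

0.046

Apply Bayes' rule sequentially, carrying P(storm) forward.
After 'steady': P(storm) = 0.1·0.8000 / (0.1·0.8000 + 0.55·0.2000) ≈ 0.4211
After 'steady': P(storm) = 0.1·0.4211 / (0.1·0.4211 + 0.55·0.5789) ≈ 0.1168
After 'falling': P(storm) = 0.9·0.1168 / (0.9·0.1168 + 0.45·0.8832) ≈ 0.2092
After 'steady': P(storm) = 0.1·0.2092 / (0.1·0.2092 + 0.55·0.7908) ≈ 0.0459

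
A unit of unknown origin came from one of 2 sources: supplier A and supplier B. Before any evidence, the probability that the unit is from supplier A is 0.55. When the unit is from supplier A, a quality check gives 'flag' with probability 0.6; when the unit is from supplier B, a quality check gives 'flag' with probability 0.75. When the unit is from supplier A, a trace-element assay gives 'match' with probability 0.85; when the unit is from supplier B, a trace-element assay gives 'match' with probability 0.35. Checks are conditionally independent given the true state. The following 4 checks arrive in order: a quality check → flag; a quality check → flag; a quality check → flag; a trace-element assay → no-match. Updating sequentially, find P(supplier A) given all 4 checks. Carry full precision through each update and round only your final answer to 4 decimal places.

After a quality check='flag': P(supplier A) = 0.6·0.5500 / (0.6·0.5500 + 0.75·0.4500) ≈ 0.4944
After a quality check='flag': P(supplier A) = 0.6·0.4944 / (0.6·0.4944 + 0.75·0.5056) ≈ 0.4389
After a quality check='flag': P(supplier A) = 0.6·0.4389 / (0.6·0.4389 + 0.75·0.5611) ≈ 0.3849
After a trace-element assay='no-match': P(supplier A) = 0.15·0.3849 / (0.15·0.3849 + 0.65·0.6151) ≈ 0.1262

0.1262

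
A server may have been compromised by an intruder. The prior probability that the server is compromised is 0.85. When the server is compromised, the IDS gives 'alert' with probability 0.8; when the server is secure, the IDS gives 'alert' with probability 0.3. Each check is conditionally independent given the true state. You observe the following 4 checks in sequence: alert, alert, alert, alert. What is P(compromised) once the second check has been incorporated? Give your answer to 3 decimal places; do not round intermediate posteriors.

0.976

After 'alert': P(compromised) = 0.8·0.8500 / (0.8·0.8500 + 0.3·0.1500) ≈ 0.9379
After 'alert': P(compromised) = 0.8·0.9379 / (0.8·0.9379 + 0.3·0.0621) ≈ 0.9758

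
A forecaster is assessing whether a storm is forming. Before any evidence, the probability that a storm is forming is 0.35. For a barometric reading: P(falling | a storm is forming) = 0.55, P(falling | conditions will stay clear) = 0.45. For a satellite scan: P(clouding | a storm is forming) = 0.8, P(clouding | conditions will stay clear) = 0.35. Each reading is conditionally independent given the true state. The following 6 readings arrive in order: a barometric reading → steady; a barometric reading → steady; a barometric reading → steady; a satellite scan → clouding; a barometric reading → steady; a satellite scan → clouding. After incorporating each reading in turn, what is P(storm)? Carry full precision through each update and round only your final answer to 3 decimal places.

0.558

After a barometric reading='steady': P(storm) = 0.45·0.3500 / (0.45·0.3500 + 0.55·0.6500) ≈ 0.3058
After a barometric reading='steady': P(storm) = 0.45·0.3058 / (0.45·0.3058 + 0.55·0.6942) ≈ 0.2650
After a barometric reading='steady': P(storm) = 0.45·0.2650 / (0.45·0.2650 + 0.55·0.7350) ≈ 0.2278
After a satellite scan='clouding': P(storm) = 0.8·0.2278 / (0.8·0.2278 + 0.35·0.7722) ≈ 0.4027
After a barometric reading='steady': P(storm) = 0.45·0.4027 / (0.45·0.4027 + 0.55·0.5973) ≈ 0.3555
After a satellite scan='clouding': P(storm) = 0.8·0.3555 / (0.8·0.3555 + 0.35·0.6445) ≈ 0.5577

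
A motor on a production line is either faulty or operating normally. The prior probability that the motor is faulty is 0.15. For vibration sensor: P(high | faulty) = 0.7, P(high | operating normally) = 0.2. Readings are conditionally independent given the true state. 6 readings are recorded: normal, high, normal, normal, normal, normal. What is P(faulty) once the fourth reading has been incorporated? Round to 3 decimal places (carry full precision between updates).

After 'normal': P(faulty) = 0.3·0.1500 / (0.3·0.1500 + 0.8·0.8500) ≈ 0.0621
After 'high': P(faulty) = 0.7·0.0621 / (0.7·0.0621 + 0.2·0.9379) ≈ 0.1881
After 'normal': P(faulty) = 0.3·0.1881 / (0.3·0.1881 + 0.8·0.8119) ≈ 0.0799
After 'normal': P(faulty) = 0.3·0.0799 / (0.3·0.0799 + 0.8·0.9201) ≈ 0.0315

0.032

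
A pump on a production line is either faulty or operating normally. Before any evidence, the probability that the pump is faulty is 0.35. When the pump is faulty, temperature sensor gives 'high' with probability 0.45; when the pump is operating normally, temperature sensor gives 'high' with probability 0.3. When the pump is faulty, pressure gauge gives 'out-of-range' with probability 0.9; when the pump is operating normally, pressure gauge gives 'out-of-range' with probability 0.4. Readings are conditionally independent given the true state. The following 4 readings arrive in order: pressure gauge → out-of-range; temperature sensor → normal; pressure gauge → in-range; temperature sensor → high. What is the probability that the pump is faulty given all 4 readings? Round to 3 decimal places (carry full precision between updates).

0.192

After pressure gauge='out-of-range': P(faulty) = 0.9·0.3500 / (0.9·0.3500 + 0.4·0.6500) ≈ 0.5478
After temperature sensor='normal': P(faulty) = 0.55·0.5478 / (0.55·0.5478 + 0.7·0.4522) ≈ 0.4877
After pressure gauge='in-range': P(faulty) = 0.1·0.4877 / (0.1·0.4877 + 0.6·0.5123) ≈ 0.1369
After temperature sensor='high': P(faulty) = 0.45·0.1369 / (0.45·0.1369 + 0.3·0.8631) ≈ 0.1922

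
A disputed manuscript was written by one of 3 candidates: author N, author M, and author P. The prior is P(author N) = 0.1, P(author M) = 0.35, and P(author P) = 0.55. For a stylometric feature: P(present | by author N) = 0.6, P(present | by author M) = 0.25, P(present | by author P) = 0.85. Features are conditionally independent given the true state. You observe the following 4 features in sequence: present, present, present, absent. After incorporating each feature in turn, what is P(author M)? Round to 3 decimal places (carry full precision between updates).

0.065

After 'present': normaliser = 0.6·0.1000 + 0.25·0.3500 + 0.85·0.5500; P(author N) ≈ 0.0976, P(author M) ≈ 0.1423, P(author P) ≈ 0.7602
After 'present': normaliser = 0.6·0.0976 + 0.25·0.1423 + 0.85·0.7602; P(author N) ≈ 0.0791, P(author M) ≈ 0.0481, P(author P) ≈ 0.8729
After 'present': normaliser = 0.6·0.0791 + 0.25·0.0481 + 0.85·0.8729; P(author N) ≈ 0.0592, P(author M) ≈ 0.0150, P(author P) ≈ 0.9258
After 'absent': normaliser = 0.4·0.0592 + 0.75·0.0150 + 0.15·0.9258; P(author N) ≈ 0.1363, P(author M) ≈ 0.0647, P(author P) ≈ 0.7991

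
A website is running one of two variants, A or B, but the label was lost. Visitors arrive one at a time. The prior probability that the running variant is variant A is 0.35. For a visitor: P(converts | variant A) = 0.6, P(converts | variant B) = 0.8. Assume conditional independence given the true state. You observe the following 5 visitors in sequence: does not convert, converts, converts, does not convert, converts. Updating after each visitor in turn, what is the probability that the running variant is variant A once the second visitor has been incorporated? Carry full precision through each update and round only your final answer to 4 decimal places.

0.4468

Apply Bayes' rule sequentially, carrying P(A) forward.
After 'does not convert': P(A) = 0.4·0.3500 / (0.4·0.3500 + 0.2·0.6500) ≈ 0.5185
After 'converts': P(A) = 0.6·0.5185 / (0.6·0.5185 + 0.8·0.4815) ≈ 0.4468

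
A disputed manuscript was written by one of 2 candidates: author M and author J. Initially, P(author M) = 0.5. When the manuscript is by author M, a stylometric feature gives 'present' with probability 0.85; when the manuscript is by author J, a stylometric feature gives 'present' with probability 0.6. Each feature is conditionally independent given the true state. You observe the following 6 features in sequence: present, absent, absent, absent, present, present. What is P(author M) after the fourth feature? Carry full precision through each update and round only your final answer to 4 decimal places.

0.0695

Each posterior becomes the prior for the next update.
After 'present': P(author M) = 0.85·0.5000 / (0.85·0.5000 + 0.6·0.5000) ≈ 0.5862
After 'absent': P(author M) = 0.15·0.5862 / (0.15·0.5862 + 0.4·0.4138) ≈ 0.3469
After 'absent': P(author M) = 0.15·0.3469 / (0.15·0.3469 + 0.4·0.6531) ≈ 0.1661
After 'absent': P(author M) = 0.15·0.1661 / (0.15·0.1661 + 0.4·0.8339) ≈ 0.0695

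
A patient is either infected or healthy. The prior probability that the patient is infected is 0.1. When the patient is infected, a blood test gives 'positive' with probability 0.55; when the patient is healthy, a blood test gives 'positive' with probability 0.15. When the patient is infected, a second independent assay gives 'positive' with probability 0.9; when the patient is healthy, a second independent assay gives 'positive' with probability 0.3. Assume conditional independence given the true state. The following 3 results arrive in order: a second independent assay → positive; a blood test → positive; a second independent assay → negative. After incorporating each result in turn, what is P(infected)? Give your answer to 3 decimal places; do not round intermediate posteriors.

0.149

After a second independent assay='positive': P(infected) = 0.9·0.1000 / (0.9·0.1000 + 0.3·0.9000) ≈ 0.2500
After a blood test='positive': P(infected) = 0.55·0.2500 / (0.55·0.2500 + 0.15·0.7500) ≈ 0.5500
After a second independent assay='negative': P(infected) = 0.1·0.5500 / (0.1·0.5500 + 0.7·0.4500) ≈ 0.1486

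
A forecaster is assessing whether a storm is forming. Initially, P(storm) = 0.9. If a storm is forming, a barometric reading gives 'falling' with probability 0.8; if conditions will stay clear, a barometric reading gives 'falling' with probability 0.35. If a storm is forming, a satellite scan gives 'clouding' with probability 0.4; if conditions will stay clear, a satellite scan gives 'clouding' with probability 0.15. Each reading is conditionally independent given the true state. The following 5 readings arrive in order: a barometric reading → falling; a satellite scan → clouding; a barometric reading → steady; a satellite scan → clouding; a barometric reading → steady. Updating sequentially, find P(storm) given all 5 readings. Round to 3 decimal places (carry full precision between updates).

After a barometric reading='falling': P(storm) = 0.8·0.9000 / (0.8·0.9000 + 0.35·0.1000) ≈ 0.9536
After a satellite scan='clouding': P(storm) = 0.4·0.9536 / (0.4·0.9536 + 0.15·0.0464) ≈ 0.9821
After a barometric reading='steady': P(storm) = 0.2·0.9821 / (0.2·0.9821 + 0.65·0.0179) ≈ 0.9441
After a satellite scan='clouding': P(storm) = 0.4·0.9441 / (0.4·0.9441 + 0.15·0.0559) ≈ 0.9783
After a barometric reading='steady': P(storm) = 0.2·0.9783 / (0.2·0.9783 + 0.65·0.0217) ≈ 0.9327

0.933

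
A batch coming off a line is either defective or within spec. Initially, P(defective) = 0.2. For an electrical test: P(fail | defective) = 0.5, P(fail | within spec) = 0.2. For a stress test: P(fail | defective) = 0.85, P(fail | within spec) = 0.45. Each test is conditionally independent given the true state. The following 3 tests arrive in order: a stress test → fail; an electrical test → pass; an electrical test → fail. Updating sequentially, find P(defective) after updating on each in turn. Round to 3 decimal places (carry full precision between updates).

Each posterior becomes the prior for the next update.
After a stress test='fail': P(defective) = 0.85·0.2000 / (0.85·0.2000 + 0.45·0.8000) ≈ 0.3208
After an electrical test='pass': P(defective) = 0.5·0.3208 / (0.5·0.3208 + 0.8·0.6792) ≈ 0.2279
After an electrical test='fail': P(defective) = 0.5·0.2279 / (0.5·0.2279 + 0.2·0.7721) ≈ 0.4246

0.425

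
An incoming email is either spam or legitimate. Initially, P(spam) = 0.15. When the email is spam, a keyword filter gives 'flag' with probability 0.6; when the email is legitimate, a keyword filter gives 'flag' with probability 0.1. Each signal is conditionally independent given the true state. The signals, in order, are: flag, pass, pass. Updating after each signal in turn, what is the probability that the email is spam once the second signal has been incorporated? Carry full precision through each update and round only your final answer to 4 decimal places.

0.3200

Each posterior becomes the prior for the next update.
After 'flag': P(spam) = 0.6·0.1500 / (0.6·0.1500 + 0.1·0.8500) ≈ 0.5143
After 'pass': P(spam) = 0.4·0.5143 / (0.4·0.5143 + 0.9·0.4857) ≈ 0.3200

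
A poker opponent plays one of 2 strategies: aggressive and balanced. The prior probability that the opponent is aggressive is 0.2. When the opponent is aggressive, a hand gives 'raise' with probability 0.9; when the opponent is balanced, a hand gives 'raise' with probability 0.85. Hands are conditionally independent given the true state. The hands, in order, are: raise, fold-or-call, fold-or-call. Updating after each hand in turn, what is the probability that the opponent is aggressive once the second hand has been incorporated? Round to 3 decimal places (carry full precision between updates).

After 'raise': P(aggressive) = 0.9·0.2000 / (0.9·0.2000 + 0.85·0.8000) ≈ 0.2093
After 'fold-or-call': P(aggressive) = 0.1·0.2093 / (0.1·0.2093 + 0.15·0.7907) ≈ 0.1500

0.150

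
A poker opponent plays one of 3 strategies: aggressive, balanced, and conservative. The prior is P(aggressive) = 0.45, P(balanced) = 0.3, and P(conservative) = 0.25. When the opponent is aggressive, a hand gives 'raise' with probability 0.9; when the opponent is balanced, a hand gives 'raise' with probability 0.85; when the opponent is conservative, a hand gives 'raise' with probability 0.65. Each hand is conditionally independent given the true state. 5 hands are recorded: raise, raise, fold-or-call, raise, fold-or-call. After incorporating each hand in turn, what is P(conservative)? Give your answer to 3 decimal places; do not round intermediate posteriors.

0.531

Each posterior becomes the prior for the next update.
After 'raise': normaliser = 0.9·0.4500 + 0.85·0.3000 + 0.65·0.2500; P(aggressive) ≈ 0.4924, P(balanced) ≈ 0.3100, P(conservative) ≈ 0.1976
After 'raise': normaliser = 0.9·0.4924 + 0.85·0.3100 + 0.65·0.1976; P(aggressive) ≈ 0.5307, P(balanced) ≈ 0.3156, P(conservative) ≈ 0.1538
After 'fold-or-call': normaliser = 0.1·0.5307 + 0.15·0.3156 + 0.35·0.1538; P(aggressive) ≈ 0.3441, P(balanced) ≈ 0.3069, P(conservative) ≈ 0.3490
After 'raise': normaliser = 0.9·0.3441 + 0.85·0.3069 + 0.65·0.3490; P(aggressive) ≈ 0.3884, P(balanced) ≈ 0.3272, P(conservative) ≈ 0.2845
After 'fold-or-call': normaliser = 0.1·0.3884 + 0.15·0.3272 + 0.35·0.2845; P(aggressive) ≈ 0.2072, P(balanced) ≈ 0.2618, P(conservative) ≈ 0.5311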